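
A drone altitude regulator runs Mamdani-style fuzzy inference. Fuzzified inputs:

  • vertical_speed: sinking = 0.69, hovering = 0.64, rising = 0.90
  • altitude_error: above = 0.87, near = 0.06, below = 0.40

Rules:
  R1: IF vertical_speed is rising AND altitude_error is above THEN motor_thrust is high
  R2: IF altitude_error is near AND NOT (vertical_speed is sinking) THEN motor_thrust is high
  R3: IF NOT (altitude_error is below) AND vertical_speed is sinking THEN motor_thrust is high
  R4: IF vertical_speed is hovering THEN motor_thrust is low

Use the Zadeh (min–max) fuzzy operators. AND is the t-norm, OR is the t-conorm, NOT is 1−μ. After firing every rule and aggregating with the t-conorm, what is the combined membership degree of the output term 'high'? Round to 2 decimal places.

0.87

R1: rising=0.90, above=0.87; AND[min(a, b)] → w = 0.87
R2: near=0.06, ¬sinking=1−0.69=0.31; AND[min(a, b)] → w = 0.06
R3: ¬below=1−0.40=0.60, sinking=0.69; AND[min(a, b)] → w = 0.60
R4: hovering=0.64 → w = 0.64
Rules with consequent 'high': {R1, R2, R3} → strengths 0.87, 0.06, 0.60
Aggregate via t-conorm [max(a, b)]: 0.87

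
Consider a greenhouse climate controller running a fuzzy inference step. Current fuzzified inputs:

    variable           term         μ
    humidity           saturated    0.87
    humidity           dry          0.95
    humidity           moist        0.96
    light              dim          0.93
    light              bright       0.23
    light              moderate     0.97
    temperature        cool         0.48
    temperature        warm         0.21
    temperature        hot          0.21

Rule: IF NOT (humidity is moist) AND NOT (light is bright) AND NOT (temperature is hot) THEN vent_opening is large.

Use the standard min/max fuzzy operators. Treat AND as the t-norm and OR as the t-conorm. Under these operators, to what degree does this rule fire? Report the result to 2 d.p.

firing strength: ¬moist=1−0.96=0.04, ¬bright=1−0.23=0.77, ¬hot=1−0.21=0.79; AND[min(a, b)] → w = 0.04

0.04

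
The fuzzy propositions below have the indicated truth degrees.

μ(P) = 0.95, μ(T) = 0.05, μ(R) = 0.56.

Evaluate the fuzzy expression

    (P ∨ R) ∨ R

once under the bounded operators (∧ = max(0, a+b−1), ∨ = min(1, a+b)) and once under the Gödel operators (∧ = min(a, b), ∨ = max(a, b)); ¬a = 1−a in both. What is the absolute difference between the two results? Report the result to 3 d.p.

0.050

Under bounded:
  P ∨ R = min(1, a+b) on (0.95, 0.56) = 1.00
  (P ∨ R) ∨ R = min(1, a+b) on (1.00, 0.56) = 1.00
  → value = 1.0000
Under Gödel:
  P ∨ R = max(a, b) on (0.95, 0.56) = 0.95
  (P ∨ R) ∨ R = max(a, b) on (0.95, 0.56) = 0.95
  → value = 0.9500
|1.0000 − 0.9500| = 0.050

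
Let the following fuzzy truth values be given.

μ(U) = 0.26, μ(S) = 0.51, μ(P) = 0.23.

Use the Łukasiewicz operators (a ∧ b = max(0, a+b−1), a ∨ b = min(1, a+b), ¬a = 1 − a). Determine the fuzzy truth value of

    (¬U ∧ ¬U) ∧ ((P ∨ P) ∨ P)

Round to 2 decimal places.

¬U = 1 − 0.26 = 0.74
¬U = 1 − 0.26 = 0.74
¬U ∧ ¬U = max(0, a+b−1) on (0.74, 0.74) = 0.48
P ∨ P = min(1, a+b) on (0.23, 0.23) = 0.46
(P ∨ P) ∨ P = min(1, a+b) on (0.46, 0.23) = 0.69
(¬U ∧ ¬U) ∧ ((P ∨ P) ∨ P) = max(0, a+b−1) on (0.48, 0.69) = 0.17

0.17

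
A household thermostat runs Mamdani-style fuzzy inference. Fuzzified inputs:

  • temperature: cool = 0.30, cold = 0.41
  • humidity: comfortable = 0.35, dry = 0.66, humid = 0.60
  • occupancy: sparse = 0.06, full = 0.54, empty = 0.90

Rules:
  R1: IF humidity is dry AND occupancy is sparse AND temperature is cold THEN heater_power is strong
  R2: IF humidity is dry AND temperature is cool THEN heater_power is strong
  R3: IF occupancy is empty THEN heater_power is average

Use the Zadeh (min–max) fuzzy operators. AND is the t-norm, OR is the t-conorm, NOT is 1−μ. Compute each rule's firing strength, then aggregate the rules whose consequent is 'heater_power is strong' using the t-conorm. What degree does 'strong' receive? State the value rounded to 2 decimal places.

R1: dry=0.66, sparse=0.06, cold=0.41; AND[min(a, b)] → w = 0.06
R2: dry=0.66, cool=0.30; AND[min(a, b)] → w = 0.30
R3: empty=0.90 → w = 0.90
Rules with consequent 'strong': {R1, R2} → strengths 0.06, 0.30
Aggregate via t-conorm [max(a, b)]: 0.30

0.30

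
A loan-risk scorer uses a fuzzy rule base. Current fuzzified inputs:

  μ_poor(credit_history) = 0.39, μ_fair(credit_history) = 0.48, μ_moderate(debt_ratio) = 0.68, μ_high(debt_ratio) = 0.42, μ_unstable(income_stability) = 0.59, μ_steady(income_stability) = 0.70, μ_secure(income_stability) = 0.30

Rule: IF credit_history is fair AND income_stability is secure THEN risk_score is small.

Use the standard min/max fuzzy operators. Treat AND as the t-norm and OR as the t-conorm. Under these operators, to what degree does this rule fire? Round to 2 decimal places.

0.30

firing strength: fair=0.48, secure=0.30; AND[min(a, b)] → w = 0.30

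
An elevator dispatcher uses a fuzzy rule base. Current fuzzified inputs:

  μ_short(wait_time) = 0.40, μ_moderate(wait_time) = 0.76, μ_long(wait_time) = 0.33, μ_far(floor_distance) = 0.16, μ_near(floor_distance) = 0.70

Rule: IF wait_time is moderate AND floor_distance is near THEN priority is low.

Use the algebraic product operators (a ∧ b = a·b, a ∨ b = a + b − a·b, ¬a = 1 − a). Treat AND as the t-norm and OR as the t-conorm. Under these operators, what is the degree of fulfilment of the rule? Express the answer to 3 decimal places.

0.532

firing strength: moderate=0.76, near=0.70; AND[a·b] → w = 0.5320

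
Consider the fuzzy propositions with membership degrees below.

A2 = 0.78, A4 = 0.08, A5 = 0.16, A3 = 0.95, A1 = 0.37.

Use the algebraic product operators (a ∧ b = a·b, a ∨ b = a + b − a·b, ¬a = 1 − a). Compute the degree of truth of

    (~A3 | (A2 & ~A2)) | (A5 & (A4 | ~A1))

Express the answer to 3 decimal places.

0.296

~A3 = 1 − 0.9500 = 0.0500
~A2 = 1 − 0.7800 = 0.2200
A2 & ~A2 = a·b on (0.7800, 0.2200) = 0.1716
~A3 | (A2 & ~A2) = a + b − a·b on (0.0500, 0.1716) = 0.2130
~A1 = 1 − 0.3700 = 0.6300
A4 | ~A1 = a + b − a·b on (0.0800, 0.6300) = 0.6596
A5 & (A4 | ~A1) = a·b on (0.1600, 0.6596) = 0.1055
(~A3 | (A2 & ~A2)) | (A5 & (A4 | ~A1)) = a + b − a·b on (0.2130, 0.1055) = 0.2961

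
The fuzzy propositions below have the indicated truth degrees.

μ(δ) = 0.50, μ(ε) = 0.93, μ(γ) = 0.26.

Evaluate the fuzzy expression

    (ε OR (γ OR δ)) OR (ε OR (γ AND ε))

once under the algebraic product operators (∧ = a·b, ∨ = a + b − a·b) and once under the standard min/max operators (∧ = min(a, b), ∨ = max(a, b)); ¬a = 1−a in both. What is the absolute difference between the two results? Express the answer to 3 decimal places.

0.069

Under algebraic product:
  γ OR δ = a + b − a·b on (0.2600, 0.5000) = 0.6300
  ε OR (γ OR δ) = a + b − a·b on (0.9300, 0.6300) = 0.9741
  γ AND ε = a·b on (0.2600, 0.9300) = 0.2418
  ε OR (γ AND ε) = a + b − a·b on (0.9300, 0.2418) = 0.9469
  (ε OR (γ OR δ)) OR (ε OR (γ AND ε)) = a + b − a·b on (0.9741, 0.9469) = 0.9986
  → value = 0.9986
Under standard min/max:
  γ OR δ = max(a, b) on (0.26, 0.50) = 0.50
  ε OR (γ OR δ) = max(a, b) on (0.93, 0.50) = 0.93
  γ AND ε = min(a, b) on (0.26, 0.93) = 0.26
  ε OR (γ AND ε) = max(a, b) on (0.93, 0.26) = 0.93
  (ε OR (γ OR δ)) OR (ε OR (γ AND ε)) = max(a, b) on (0.93, 0.93) = 0.93
  → value = 0.9300
|0.9986 − 0.9300| = 0.069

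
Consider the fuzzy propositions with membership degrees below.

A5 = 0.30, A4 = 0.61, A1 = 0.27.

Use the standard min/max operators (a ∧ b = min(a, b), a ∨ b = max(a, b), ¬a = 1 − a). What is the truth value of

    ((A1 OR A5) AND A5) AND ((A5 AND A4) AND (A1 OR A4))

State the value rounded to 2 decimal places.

0.30

A1 OR A5 = max(a, b) on (0.27, 0.30) = 0.30
(A1 OR A5) AND A5 = min(a, b) on (0.30, 0.30) = 0.30
A5 AND A4 = min(a, b) on (0.30, 0.61) = 0.30
A1 OR A4 = max(a, b) on (0.27, 0.61) = 0.61
(A5 AND A4) AND (A1 OR A4) = min(a, b) on (0.30, 0.61) = 0.30
((A1 OR A5) AND A5) AND ((A5 AND A4) AND (A1 OR A4)) = min(a, b) on (0.30, 0.30) = 0.30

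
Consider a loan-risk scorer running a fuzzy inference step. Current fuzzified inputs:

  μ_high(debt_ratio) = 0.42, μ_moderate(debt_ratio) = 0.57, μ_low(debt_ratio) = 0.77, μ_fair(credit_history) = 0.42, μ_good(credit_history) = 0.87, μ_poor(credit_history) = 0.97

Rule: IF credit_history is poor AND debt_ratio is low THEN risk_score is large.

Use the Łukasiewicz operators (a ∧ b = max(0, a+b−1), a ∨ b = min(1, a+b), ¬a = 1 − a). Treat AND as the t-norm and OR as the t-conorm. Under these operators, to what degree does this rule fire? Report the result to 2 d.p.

firing strength: poor=0.97, low=0.77; AND[max(0, a+b−1)] → w = 0.74

0.74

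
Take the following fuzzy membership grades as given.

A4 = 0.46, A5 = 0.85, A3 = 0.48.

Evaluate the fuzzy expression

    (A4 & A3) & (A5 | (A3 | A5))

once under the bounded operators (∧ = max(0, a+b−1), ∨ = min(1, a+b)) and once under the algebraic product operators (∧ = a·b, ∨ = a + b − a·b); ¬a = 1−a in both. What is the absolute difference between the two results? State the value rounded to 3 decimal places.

0.218

Under bounded:
  A4 & A3 = max(0, a+b−1) on (0.46, 0.48) = 0.00
  A3 | A5 = min(1, a+b) on (0.48, 0.85) = 1.00
  A5 | (A3 | A5) = min(1, a+b) on (0.85, 1.00) = 1.00
  (A4 & A3) & (A5 | (A3 | A5)) = max(0, a+b−1) on (0.00, 1.00) = 0.00
  → value = 0.0000
Under algebraic product:
  A4 & A3 = a·b on (0.4600, 0.4800) = 0.2208
  A3 | A5 = a + b − a·b on (0.4800, 0.8500) = 0.9220
  A5 | (A3 | A5) = a + b − a·b on (0.8500, 0.9220) = 0.9883
  (A4 & A3) & (A5 | (A3 | A5)) = a·b on (0.2208, 0.9883) = 0.2182
  → value = 0.2182
|0.0000 − 0.2182| = 0.218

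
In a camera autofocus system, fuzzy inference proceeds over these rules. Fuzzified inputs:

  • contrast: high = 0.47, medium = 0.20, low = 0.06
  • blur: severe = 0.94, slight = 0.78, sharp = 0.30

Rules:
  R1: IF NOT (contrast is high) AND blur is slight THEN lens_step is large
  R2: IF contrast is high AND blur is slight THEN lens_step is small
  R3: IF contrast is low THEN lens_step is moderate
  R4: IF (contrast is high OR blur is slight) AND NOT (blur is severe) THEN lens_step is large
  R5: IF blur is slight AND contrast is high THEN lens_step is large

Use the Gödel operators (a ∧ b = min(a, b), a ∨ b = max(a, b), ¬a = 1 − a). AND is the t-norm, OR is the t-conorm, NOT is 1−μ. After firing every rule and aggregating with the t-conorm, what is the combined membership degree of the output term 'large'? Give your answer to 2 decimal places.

0.53

R1: ¬high=1−0.47=0.53, slight=0.78; AND[min(a, b)] → w = 0.53
R2: high=0.47, slight=0.78; AND[min(a, b)] → w = 0.47
R3: low=0.06 → w = 0.06
R4: (high=0.47 OR slight=0.78) = 0.78; AND[min(a, b)] with ¬severe=1−0.94=0.06 → w = 0.06
R5: slight=0.78, high=0.47; AND[min(a, b)] → w = 0.47
Rules with consequent 'large': {R1, R4, R5} → strengths 0.53, 0.06, 0.47
Aggregate via t-conorm [max(a, b)]: 0.53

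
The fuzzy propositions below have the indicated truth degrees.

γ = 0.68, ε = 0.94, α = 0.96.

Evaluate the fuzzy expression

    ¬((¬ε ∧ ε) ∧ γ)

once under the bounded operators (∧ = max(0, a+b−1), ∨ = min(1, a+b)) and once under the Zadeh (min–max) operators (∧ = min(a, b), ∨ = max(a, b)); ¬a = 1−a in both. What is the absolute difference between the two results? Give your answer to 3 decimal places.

Under bounded:
  ¬ε = 1 − 0.94 = 0.06
  ¬ε ∧ ε = max(0, a+b−1) on (0.06, 0.94) = 0.00
  (¬ε ∧ ε) ∧ γ = max(0, a+b−1) on (0.00, 0.68) = 0.00
  ¬((¬ε ∧ ε) ∧ γ) = 1 − 0.00 = 1.00
  → value = 1.0000
Under Zadeh (min–max):
  ¬ε = 1 − 0.94 = 0.06
  ¬ε ∧ ε = min(a, b) on (0.06, 0.94) = 0.06
  (¬ε ∧ ε) ∧ γ = min(a, b) on (0.06, 0.68) = 0.06
  ¬((¬ε ∧ ε) ∧ γ) = 1 − 0.06 = 0.94
  → value = 0.9400
|1.0000 − 0.9400| = 0.060

0.060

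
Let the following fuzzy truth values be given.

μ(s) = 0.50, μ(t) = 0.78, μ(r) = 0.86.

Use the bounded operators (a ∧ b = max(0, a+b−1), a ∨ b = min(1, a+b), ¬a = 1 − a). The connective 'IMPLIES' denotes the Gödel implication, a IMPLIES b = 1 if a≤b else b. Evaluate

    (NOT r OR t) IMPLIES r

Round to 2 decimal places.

NOT r = 1 − 0.86 = 0.14
NOT r OR t = min(1, a+b) on (0.14, 0.78) = 0.92
(NOT r OR t) IMPLIES r  [Gödel: 1 if a≤b else b] with a=0.92, b=0.86 → 0.86

0.86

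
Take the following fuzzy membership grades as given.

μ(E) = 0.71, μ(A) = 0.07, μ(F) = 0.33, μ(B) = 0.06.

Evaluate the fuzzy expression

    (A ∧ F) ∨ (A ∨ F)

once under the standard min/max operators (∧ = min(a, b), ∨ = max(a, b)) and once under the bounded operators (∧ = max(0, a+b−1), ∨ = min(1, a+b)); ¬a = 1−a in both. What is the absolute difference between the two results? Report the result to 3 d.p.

Under standard min/max:
  A ∧ F = min(a, b) on (0.07, 0.33) = 0.07
  A ∨ F = max(a, b) on (0.07, 0.33) = 0.33
  (A ∧ F) ∨ (A ∨ F) = max(a, b) on (0.07, 0.33) = 0.33
  → value = 0.3300
Under bounded:
  A ∧ F = max(0, a+b−1) on (0.07, 0.33) = 0.00
  A ∨ F = min(1, a+b) on (0.07, 0.33) = 0.40
  (A ∧ F) ∨ (A ∨ F) = min(1, a+b) on (0.00, 0.40) = 0.40
  → value = 0.4000
|0.3300 − 0.4000| = 0.070

0.070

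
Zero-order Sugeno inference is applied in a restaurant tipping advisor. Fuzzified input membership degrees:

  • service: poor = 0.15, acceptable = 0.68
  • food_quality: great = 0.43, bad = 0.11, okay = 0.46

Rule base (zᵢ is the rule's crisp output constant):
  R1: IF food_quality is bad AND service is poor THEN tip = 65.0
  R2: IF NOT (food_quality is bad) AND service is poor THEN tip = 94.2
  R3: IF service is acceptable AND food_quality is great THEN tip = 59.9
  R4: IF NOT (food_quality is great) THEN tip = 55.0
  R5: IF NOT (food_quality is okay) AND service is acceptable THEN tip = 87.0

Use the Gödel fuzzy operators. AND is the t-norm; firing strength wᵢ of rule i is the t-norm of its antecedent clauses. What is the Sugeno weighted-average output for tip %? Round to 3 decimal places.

69.648

R1 (z=65.0): bad=0.11, poor=0.15; AND[min(a, b)] → w = 0.11
R2 (z=94.2): ¬bad=1−0.11=0.89, poor=0.15; AND[min(a, b)] → w = 0.15
R3 (z=59.9): acceptable=0.68, great=0.43; AND[min(a, b)] → w = 0.43
R4 (z=55.0): ¬great=1−0.43=0.57 → w = 0.57
R5 (z=87.0): ¬okay=1−0.46=0.54, acceptable=0.68; AND[min(a, b)] → w = 0.54
Weighted average = (0.11·65.0 + 0.15·94.2 + 0.43·59.9 + 0.57·55.0 + 0.54·87.0) / (0.11 + 0.15 + 0.43 + 0.57 + 0.54)
  = 125.3670 / 1.8000 = 69.648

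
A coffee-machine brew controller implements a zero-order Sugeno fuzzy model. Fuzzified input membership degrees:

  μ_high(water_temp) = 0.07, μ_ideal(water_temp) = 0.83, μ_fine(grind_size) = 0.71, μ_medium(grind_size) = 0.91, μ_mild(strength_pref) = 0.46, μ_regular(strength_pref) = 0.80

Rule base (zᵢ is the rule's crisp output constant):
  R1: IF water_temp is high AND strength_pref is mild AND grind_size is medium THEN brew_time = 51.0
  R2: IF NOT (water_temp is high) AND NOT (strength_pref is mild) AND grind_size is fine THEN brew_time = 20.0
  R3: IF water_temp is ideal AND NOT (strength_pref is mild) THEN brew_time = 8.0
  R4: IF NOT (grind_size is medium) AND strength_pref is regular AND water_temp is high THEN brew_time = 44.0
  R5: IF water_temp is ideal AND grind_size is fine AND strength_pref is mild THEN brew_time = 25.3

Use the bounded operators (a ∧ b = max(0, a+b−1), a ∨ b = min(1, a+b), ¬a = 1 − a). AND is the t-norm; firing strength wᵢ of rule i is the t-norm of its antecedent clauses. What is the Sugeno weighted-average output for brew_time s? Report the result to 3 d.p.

11.927

R1 (z=51.0): high=0.07, mild=0.46, medium=0.91; AND[max(0, a+b−1)] → w = 0.00
R2 (z=20.0): ¬high=1−0.07=0.93, ¬mild=1−0.46=0.54, fine=0.71; AND[max(0, a+b−1)] → w = 0.18
R3 (z=8.0): ideal=0.83, ¬mild=1−0.46=0.54; AND[max(0, a+b−1)] → w = 0.37
R4 (z=44.0): ¬medium=1−0.91=0.09, regular=0.80, high=0.07; AND[max(0, a+b−1)] → w = 0.00
R5 (z=25.3): ideal=0.83, fine=0.71, mild=0.46; AND[max(0, a+b−1)] → w = 0.00
Weighted average = (0.00·51.0 + 0.18·20.0 + 0.37·8.0 + 0.00·44.0 + 0.00·25.3) / (0.00 + 0.18 + 0.37 + 0.00 + 0.00)
  = 6.5600 / 0.5500 = 11.927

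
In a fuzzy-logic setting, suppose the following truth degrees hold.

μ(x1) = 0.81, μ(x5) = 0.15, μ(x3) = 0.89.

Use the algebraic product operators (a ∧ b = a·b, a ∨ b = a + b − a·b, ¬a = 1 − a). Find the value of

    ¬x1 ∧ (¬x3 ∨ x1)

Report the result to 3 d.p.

¬x1 = 1 − 0.8100 = 0.1900
¬x3 = 1 − 0.8900 = 0.1100
¬x3 ∨ x1 = a + b − a·b on (0.1100, 0.8100) = 0.8309
¬x1 ∧ (¬x3 ∨ x1) = a·b on (0.1900, 0.8309) = 0.1579

0.158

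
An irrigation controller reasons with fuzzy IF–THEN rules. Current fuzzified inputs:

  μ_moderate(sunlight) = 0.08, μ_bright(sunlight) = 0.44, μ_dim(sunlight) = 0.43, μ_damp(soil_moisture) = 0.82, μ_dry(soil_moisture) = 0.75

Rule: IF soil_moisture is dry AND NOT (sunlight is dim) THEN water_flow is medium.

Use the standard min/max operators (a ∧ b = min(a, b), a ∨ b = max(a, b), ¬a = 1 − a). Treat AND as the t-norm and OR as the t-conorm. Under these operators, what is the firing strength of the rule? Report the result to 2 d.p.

firing strength: dry=0.75, ¬dim=1−0.43=0.57; AND[min(a, b)] → w = 0.57

0.57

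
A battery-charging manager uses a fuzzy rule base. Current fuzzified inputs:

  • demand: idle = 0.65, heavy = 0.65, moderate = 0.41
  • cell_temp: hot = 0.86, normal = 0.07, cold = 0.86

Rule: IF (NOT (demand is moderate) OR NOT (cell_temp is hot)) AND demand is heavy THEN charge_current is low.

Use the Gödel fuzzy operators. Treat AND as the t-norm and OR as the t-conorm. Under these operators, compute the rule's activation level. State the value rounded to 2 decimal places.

firing strength: (¬moderate=1−0.41=0.59 OR ¬hot=1−0.86=0.14) = 0.59; AND[min(a, b)] with heavy=0.65 → w = 0.59

0.59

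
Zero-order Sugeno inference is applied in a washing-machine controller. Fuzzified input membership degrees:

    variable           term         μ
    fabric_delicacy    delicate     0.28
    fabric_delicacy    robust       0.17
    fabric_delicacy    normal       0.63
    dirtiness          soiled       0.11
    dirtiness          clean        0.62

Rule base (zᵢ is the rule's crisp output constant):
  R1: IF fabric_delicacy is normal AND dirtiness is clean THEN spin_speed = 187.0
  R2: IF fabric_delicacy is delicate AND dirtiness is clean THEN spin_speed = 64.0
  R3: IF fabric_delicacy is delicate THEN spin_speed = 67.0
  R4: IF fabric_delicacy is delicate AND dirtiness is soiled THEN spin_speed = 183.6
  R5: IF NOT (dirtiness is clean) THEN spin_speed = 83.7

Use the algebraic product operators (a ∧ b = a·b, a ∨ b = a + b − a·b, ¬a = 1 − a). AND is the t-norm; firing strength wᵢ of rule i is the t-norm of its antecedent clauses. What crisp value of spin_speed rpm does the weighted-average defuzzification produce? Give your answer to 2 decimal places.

R1 (z=187.0): normal=0.63, clean=0.62; AND[a·b] → w = 0.3906
R2 (z=64.0): delicate=0.28, clean=0.62; AND[a·b] → w = 0.1736
R3 (z=67.0): delicate=0.28 → w = 0.2800
R4 (z=183.6): delicate=0.28, soiled=0.11; AND[a·b] → w = 0.0308
R5 (z=83.7): ¬clean=1−0.62=0.38 → w = 0.3800
Weighted average = (0.3906·187.0 + 0.1736·64.0 + 0.2800·67.0 + 0.0308·183.6 + 0.3800·83.7) / (0.3906 + 0.1736 + 0.2800 + 0.0308 + 0.3800)
  = 140.3735 / 1.2550 = 111.85

111.85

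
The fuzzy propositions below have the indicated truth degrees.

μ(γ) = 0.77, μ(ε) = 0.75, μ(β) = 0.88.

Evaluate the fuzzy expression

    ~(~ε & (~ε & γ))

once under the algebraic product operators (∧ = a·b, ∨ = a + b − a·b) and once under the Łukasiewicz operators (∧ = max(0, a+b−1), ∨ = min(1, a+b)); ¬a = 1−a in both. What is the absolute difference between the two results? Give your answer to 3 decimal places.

0.048

Under algebraic product:
  ~ε = 1 − 0.7500 = 0.2500
  ~ε = 1 − 0.7500 = 0.2500
  ~ε & γ = a·b on (0.2500, 0.7700) = 0.1925
  ~ε & (~ε & γ) = a·b on (0.2500, 0.1925) = 0.0481
  ~(~ε & (~ε & γ)) = 1 − 0.0481 = 0.9519
  → value = 0.9519
Under Łukasiewicz:
  ~ε = 1 − 0.75 = 0.25
  ~ε = 1 − 0.75 = 0.25
  ~ε & γ = max(0, a+b−1) on (0.25, 0.77) = 0.02
  ~ε & (~ε & γ) = max(0, a+b−1) on (0.25, 0.02) = 0.00
  ~(~ε & (~ε & γ)) = 1 − 0.00 = 1.00
  → value = 1.0000
|0.9519 − 1.0000| = 0.048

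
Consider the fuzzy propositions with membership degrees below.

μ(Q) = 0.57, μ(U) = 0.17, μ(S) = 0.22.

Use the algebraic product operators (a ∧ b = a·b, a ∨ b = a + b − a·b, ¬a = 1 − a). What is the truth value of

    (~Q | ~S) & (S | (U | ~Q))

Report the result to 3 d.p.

0.552

~Q = 1 − 0.5700 = 0.4300
~S = 1 − 0.2200 = 0.7800
~Q | ~S = a + b − a·b on (0.4300, 0.7800) = 0.8746
~Q = 1 − 0.5700 = 0.4300
U | ~Q = a + b − a·b on (0.1700, 0.4300) = 0.5269
S | (U | ~Q) = a + b − a·b on (0.2200, 0.5269) = 0.6310
(~Q | ~S) & (S | (U | ~Q)) = a·b on (0.8746, 0.6310) = 0.5519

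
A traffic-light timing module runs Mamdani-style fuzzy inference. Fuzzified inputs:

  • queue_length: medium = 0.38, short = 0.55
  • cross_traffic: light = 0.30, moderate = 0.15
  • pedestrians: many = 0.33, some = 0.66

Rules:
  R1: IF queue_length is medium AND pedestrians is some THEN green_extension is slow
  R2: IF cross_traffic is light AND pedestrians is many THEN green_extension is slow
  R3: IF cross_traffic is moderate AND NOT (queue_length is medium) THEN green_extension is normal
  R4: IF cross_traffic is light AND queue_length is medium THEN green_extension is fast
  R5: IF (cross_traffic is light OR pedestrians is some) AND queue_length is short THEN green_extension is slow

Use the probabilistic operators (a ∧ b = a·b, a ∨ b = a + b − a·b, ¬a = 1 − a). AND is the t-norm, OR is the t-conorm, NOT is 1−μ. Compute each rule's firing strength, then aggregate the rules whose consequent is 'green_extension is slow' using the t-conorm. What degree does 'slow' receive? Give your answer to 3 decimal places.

0.608

R1: medium=0.38, some=0.66; AND[a·b] → w = 0.2508
R2: light=0.30, many=0.33; AND[a·b] → w = 0.0990
R3: moderate=0.15, ¬medium=1−0.38=0.62; AND[a·b] → w = 0.0930
R4: light=0.30, medium=0.38; AND[a·b] → w = 0.1140
R5: (light=0.30 OR some=0.66) = 0.7620; AND[a·b] with short=0.55 → w = 0.4191
Rules with consequent 'slow': {R1, R2, R5} → strengths 0.2508, 0.0990, 0.4191
Aggregate via t-conorm [a + b − a·b]: 0.6079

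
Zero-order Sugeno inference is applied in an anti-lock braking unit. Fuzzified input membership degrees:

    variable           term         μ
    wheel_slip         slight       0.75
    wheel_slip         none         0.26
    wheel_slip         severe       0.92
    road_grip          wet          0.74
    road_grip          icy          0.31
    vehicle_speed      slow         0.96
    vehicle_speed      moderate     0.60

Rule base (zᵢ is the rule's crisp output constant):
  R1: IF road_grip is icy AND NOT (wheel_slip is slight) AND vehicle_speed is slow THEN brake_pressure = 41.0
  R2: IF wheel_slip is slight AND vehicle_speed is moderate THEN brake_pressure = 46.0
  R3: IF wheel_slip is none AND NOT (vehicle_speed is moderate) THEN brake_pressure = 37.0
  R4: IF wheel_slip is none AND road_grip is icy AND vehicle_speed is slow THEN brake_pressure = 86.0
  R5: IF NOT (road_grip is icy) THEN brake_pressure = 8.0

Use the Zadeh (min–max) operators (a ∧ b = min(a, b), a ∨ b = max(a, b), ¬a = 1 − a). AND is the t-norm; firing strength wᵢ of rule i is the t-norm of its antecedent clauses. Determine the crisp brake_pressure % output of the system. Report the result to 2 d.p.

R1 (z=41.0): icy=0.31, ¬slight=1−0.75=0.25, slow=0.96; AND[min(a, b)] → w = 0.25
R2 (z=46.0): slight=0.75, moderate=0.60; AND[min(a, b)] → w = 0.60
R3 (z=37.0): none=0.26, ¬moderate=1−0.60=0.40; AND[min(a, b)] → w = 0.26
R4 (z=86.0): none=0.26, icy=0.31, slow=0.96; AND[min(a, b)] → w = 0.26
R5 (z=8.0): ¬icy=1−0.31=0.69 → w = 0.69
Weighted average = (0.25·41.0 + 0.60·46.0 + 0.26·37.0 + 0.26·86.0 + 0.69·8.0) / (0.25 + 0.60 + 0.26 + 0.26 + 0.69)
  = 75.3500 / 2.0600 = 36.58

36.58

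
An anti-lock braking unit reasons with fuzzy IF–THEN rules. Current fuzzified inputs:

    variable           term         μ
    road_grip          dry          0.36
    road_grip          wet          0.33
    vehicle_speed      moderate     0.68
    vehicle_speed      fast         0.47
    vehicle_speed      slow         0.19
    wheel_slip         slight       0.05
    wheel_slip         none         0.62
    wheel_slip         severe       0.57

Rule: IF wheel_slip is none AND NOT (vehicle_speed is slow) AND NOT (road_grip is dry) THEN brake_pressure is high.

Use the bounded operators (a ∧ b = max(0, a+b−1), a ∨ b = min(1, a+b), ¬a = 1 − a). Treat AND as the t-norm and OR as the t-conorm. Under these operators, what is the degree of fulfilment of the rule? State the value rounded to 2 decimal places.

0.07

firing strength: none=0.62, ¬slow=1−0.19=0.81, ¬dry=1−0.36=0.64; AND[max(0, a+b−1)] → w = 0.07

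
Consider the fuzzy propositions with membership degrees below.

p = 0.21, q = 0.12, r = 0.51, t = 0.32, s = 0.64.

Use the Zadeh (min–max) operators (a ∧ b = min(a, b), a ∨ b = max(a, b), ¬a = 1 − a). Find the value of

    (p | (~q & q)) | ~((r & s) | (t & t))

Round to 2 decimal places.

~q = 1 − 0.12 = 0.88
~q & q = min(a, b) on (0.88, 0.12) = 0.12
p | (~q & q) = max(a, b) on (0.21, 0.12) = 0.21
r & s = min(a, b) on (0.51, 0.64) = 0.51
t & t = min(a, b) on (0.32, 0.32) = 0.32
(r & s) | (t & t) = max(a, b) on (0.51, 0.32) = 0.51
~((r & s) | (t & t)) = 1 − 0.51 = 0.49
(p | (~q & q)) | ~((r & s) | (t & t)) = max(a, b) on (0.21, 0.49) = 0.49

0.49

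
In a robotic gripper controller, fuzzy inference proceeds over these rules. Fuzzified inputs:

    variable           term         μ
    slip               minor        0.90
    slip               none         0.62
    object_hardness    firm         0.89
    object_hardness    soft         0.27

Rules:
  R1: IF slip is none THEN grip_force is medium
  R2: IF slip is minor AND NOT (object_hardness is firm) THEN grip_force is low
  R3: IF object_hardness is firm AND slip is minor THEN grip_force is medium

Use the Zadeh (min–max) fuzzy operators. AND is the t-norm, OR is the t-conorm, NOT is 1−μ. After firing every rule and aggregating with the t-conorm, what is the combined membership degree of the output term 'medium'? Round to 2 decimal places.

R1: none=0.62 → w = 0.62
R2: minor=0.90, ¬firm=1−0.89=0.11; AND[min(a, b)] → w = 0.11
R3: firm=0.89, minor=0.90; AND[min(a, b)] → w = 0.89
Rules with consequent 'medium': {R1, R3} → strengths 0.62, 0.89
Aggregate via t-conorm [max(a, b)]: 0.89

0.89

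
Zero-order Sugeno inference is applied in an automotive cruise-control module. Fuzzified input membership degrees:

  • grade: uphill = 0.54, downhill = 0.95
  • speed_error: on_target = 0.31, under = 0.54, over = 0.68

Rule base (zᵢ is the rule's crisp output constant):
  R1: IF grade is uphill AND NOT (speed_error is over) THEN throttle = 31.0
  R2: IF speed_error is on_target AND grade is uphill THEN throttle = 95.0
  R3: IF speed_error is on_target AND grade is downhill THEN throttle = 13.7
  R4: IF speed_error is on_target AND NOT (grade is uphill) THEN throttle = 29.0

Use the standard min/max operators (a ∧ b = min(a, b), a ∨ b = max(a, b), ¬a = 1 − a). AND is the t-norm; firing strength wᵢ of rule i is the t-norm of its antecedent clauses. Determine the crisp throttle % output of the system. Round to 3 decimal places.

42.086

R1 (z=31.0): uphill=0.54, ¬over=1−0.68=0.32; AND[min(a, b)] → w = 0.32
R2 (z=95.0): on_target=0.31, uphill=0.54; AND[min(a, b)] → w = 0.31
R3 (z=13.7): on_target=0.31, downhill=0.95; AND[min(a, b)] → w = 0.31
R4 (z=29.0): on_target=0.31, ¬uphill=1−0.54=0.46; AND[min(a, b)] → w = 0.31
Weighted average = (0.32·31.0 + 0.31·95.0 + 0.31·13.7 + 0.31·29.0) / (0.32 + 0.31 + 0.31 + 0.31)
  = 52.6070 / 1.2500 = 42.086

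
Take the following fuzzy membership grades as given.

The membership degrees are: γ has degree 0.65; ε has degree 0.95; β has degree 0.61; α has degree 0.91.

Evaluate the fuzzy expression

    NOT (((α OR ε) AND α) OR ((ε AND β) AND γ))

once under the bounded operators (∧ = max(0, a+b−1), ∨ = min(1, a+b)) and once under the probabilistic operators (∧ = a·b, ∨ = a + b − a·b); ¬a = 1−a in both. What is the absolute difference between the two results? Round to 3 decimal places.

Under bounded:
  α OR ε = min(1, a+b) on (0.91, 0.95) = 1.00
  (α OR ε) AND α = max(0, a+b−1) on (1.00, 0.91) = 0.91
  ε AND β = max(0, a+b−1) on (0.95, 0.61) = 0.56
  (ε AND β) AND γ = max(0, a+b−1) on (0.56, 0.65) = 0.21
  ((α OR ε) AND α) OR ((ε AND β) AND γ) = min(1, a+b) on (0.91, 0.21) = 1.00
  NOT (((α OR ε) AND α) OR ((ε AND β) AND γ)) = 1 − 1.00 = 0.00
  → value = 0.0000
Under probabilistic:
  α OR ε = a + b − a·b on (0.9100, 0.9500) = 0.9955
  (α OR ε) AND α = a·b on (0.9955, 0.9100) = 0.9059
  ε AND β = a·b on (0.9500, 0.6100) = 0.5795
  (ε AND β) AND γ = a·b on (0.5795, 0.6500) = 0.3767
  ((α OR ε) AND α) OR ((ε AND β) AND γ) = a + b − a·b on (0.9059, 0.3767) = 0.9413
  NOT (((α OR ε) AND α) OR ((ε AND β) AND γ)) = 1 − 0.9413 = 0.0587
  → value = 0.0587
|0.0000 − 0.0587| = 0.059

0.059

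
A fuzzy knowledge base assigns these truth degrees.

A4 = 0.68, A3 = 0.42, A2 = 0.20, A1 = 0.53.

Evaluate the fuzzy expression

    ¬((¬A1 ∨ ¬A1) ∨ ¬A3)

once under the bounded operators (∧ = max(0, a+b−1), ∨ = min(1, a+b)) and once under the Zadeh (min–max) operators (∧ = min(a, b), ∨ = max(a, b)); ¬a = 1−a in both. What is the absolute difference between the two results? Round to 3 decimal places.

Under bounded:
  ¬A1 = 1 − 0.53 = 0.47
  ¬A1 = 1 − 0.53 = 0.47
  ¬A1 ∨ ¬A1 = min(1, a+b) on (0.47, 0.47) = 0.94
  ¬A3 = 1 − 0.42 = 0.58
  (¬A1 ∨ ¬A1) ∨ ¬A3 = min(1, a+b) on (0.94, 0.58) = 1.00
  ¬((¬A1 ∨ ¬A1) ∨ ¬A3) = 1 − 1.00 = 0.00
  → value = 0.0000
Under Zadeh (min–max):
  ¬A1 = 1 − 0.53 = 0.47
  ¬A1 = 1 − 0.53 = 0.47
  ¬A1 ∨ ¬A1 = max(a, b) on (0.47, 0.47) = 0.47
  ¬A3 = 1 − 0.42 = 0.58
  (¬A1 ∨ ¬A1) ∨ ¬A3 = max(a, b) on (0.47, 0.58) = 0.58
  ¬((¬A1 ∨ ¬A1) ∨ ¬A3) = 1 − 0.58 = 0.42
  → value = 0.4200
|0.0000 − 0.4200| = 0.420

0.420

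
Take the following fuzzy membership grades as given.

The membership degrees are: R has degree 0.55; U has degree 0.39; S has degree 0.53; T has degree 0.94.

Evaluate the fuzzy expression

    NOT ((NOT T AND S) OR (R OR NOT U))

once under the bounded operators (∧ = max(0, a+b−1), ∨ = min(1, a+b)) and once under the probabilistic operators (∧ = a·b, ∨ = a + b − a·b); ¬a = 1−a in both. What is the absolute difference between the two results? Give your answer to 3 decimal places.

Under bounded:
  NOT T = 1 − 0.94 = 0.06
  NOT T AND S = max(0, a+b−1) on (0.06, 0.53) = 0.00
  NOT U = 1 − 0.39 = 0.61
  R OR NOT U = min(1, a+b) on (0.55, 0.61) = 1.00
  (NOT T AND S) OR (R OR NOT U) = min(1, a+b) on (0.00, 1.00) = 1.00
  NOT ((NOT T AND S) OR (R OR NOT U)) = 1 − 1.00 = 0.00
  → value = 0.0000
Under probabilistic:
  NOT T = 1 − 0.9400 = 0.0600
  NOT T AND S = a·b on (0.0600, 0.5300) = 0.0318
  NOT U = 1 − 0.3900 = 0.6100
  R OR NOT U = a + b − a·b on (0.5500, 0.6100) = 0.8245
  (NOT T AND S) OR (R OR NOT U) = a + b − a·b on (0.0318, 0.8245) = 0.8301
  NOT ((NOT T AND S) OR (R OR NOT U)) = 1 − 0.8301 = 0.1699
  → value = 0.1699
|0.0000 − 0.1699| = 0.170

0.170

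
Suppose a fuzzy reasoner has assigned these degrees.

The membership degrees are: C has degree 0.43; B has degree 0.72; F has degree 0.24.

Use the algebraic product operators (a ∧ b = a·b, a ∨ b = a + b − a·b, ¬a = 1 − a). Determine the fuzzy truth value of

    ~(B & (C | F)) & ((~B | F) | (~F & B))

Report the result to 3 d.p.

0.445

C | F = a + b − a·b on (0.4300, 0.2400) = 0.5668
B & (C | F) = a·b on (0.7200, 0.5668) = 0.4081
~(B & (C | F)) = 1 − 0.4081 = 0.5919
~B = 1 − 0.7200 = 0.2800
~B | F = a + b − a·b on (0.2800, 0.2400) = 0.4528
~F = 1 − 0.2400 = 0.7600
~F & B = a·b on (0.7600, 0.7200) = 0.5472
(~B | F) | (~F & B) = a + b − a·b on (0.4528, 0.5472) = 0.7522
~(B & (C | F)) & ((~B | F) | (~F & B)) = a·b on (0.5919, 0.7522) = 0.4452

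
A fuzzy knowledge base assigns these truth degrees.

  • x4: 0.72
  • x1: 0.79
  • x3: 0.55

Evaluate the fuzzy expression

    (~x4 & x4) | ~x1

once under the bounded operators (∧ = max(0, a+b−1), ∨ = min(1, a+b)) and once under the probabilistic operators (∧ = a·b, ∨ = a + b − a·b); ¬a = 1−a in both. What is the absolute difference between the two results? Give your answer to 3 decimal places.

0.159

Under bounded:
  ~x4 = 1 − 0.72 = 0.28
  ~x4 & x4 = max(0, a+b−1) on (0.28, 0.72) = 0.00
  ~x1 = 1 − 0.79 = 0.21
  (~x4 & x4) | ~x1 = min(1, a+b) on (0.00, 0.21) = 0.21
  → value = 0.2100
Under probabilistic:
  ~x4 = 1 − 0.7200 = 0.2800
  ~x4 & x4 = a·b on (0.2800, 0.7200) = 0.2016
  ~x1 = 1 − 0.7900 = 0.2100
  (~x4 & x4) | ~x1 = a + b − a·b on (0.2016, 0.2100) = 0.3693
  → value = 0.3693
|0.2100 − 0.3693| = 0.159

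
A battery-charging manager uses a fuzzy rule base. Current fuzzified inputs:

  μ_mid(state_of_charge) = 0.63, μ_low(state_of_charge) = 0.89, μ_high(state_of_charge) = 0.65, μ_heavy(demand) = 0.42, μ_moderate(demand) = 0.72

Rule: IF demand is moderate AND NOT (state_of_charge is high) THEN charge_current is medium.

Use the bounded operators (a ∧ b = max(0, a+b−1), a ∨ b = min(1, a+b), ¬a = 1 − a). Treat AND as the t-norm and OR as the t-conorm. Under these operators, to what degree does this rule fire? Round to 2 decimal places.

0.07

firing strength: moderate=0.72, ¬high=1−0.65=0.35; AND[max(0, a+b−1)] → w = 0.07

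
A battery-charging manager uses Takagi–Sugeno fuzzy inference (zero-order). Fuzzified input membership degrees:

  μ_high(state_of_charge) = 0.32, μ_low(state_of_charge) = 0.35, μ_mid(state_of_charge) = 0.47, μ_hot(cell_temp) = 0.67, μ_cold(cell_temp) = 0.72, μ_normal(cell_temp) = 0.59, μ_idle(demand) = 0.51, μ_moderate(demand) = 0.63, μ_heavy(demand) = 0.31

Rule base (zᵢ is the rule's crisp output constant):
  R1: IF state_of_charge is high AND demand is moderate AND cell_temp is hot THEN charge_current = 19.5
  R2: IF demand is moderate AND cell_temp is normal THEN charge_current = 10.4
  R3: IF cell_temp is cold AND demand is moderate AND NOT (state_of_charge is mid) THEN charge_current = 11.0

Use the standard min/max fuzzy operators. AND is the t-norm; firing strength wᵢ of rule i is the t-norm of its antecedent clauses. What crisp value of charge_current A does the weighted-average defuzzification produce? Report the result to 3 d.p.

12.643

R1 (z=19.5): high=0.32, moderate=0.63, hot=0.67; AND[min(a, b)] → w = 0.32
R2 (z=10.4): moderate=0.63, normal=0.59; AND[min(a, b)] → w = 0.59
R3 (z=11.0): cold=0.72, moderate=0.63, ¬mid=1−0.47=0.53; AND[min(a, b)] → w = 0.53
Weighted average = (0.32·19.5 + 0.59·10.4 + 0.53·11.0) / (0.32 + 0.59 + 0.53)
  = 18.2060 / 1.4400 = 12.643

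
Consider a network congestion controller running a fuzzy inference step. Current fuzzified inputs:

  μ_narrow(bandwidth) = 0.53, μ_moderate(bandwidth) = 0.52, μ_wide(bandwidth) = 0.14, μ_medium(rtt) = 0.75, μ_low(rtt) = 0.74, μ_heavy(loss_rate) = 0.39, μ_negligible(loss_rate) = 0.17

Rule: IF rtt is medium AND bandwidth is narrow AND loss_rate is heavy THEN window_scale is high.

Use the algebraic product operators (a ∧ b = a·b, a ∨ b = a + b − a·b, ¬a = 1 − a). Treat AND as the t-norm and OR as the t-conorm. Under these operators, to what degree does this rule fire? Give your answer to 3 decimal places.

0.155

firing strength: medium=0.75, narrow=0.53, heavy=0.39; AND[a·b] → w = 0.1550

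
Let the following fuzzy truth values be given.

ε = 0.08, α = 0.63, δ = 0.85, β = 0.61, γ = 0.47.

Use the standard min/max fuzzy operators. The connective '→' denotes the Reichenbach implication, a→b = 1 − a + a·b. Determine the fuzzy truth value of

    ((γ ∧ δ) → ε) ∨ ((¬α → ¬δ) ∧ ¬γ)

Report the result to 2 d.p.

γ ∧ δ = min(a, b) on (0.47, 0.85) = 0.47
(γ ∧ δ) → ε  [Reichenbach: 1 − a + a·b] with a=0.47, b=0.08 → 0.57
¬α = 1 − 0.63 = 0.37
¬δ = 1 − 0.85 = 0.15
¬α → ¬δ  [Reichenbach: 1 − a + a·b] with a=0.37, b=0.15 → 0.69
¬γ = 1 − 0.47 = 0.53
(¬α → ¬δ) ∧ ¬γ = min(a, b) on (0.69, 0.53) = 0.53
((γ ∧ δ) → ε) ∨ ((¬α → ¬δ) ∧ ¬γ) = max(a, b) on (0.57, 0.53) = 0.57

0.57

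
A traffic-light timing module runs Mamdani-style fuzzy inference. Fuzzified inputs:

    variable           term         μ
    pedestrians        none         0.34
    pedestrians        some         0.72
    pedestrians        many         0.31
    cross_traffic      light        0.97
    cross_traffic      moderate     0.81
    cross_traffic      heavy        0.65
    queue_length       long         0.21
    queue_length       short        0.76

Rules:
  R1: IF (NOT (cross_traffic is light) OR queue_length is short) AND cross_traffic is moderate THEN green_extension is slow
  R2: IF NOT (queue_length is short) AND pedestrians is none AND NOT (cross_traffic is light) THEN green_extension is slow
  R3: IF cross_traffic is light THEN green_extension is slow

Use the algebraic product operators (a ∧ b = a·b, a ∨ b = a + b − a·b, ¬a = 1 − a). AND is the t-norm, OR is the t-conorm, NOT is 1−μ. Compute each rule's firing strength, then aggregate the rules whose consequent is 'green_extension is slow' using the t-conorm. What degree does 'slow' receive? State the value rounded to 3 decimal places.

R1: (¬light=1−0.97=0.03 OR short=0.76) = 0.7672; AND[a·b] with moderate=0.81 → w = 0.6214
R2: ¬short=1−0.76=0.24, none=0.34, ¬light=1−0.97=0.03; AND[a·b] → w = 0.0024
R3: light=0.97 → w = 0.9700
Rules with consequent 'slow': {R1, R2, R3} → strengths 0.6214, 0.0024, 0.9700
Aggregate via t-conorm [a + b − a·b]: 0.9887

0.989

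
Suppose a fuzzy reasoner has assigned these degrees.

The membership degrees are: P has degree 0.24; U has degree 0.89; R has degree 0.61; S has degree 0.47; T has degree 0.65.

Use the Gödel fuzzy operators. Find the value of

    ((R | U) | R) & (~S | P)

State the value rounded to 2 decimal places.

R | U = max(a, b) on (0.61, 0.89) = 0.89
(R | U) | R = max(a, b) on (0.89, 0.61) = 0.89
~S = 1 − 0.47 = 0.53
~S | P = max(a, b) on (0.53, 0.24) = 0.53
((R | U) | R) & (~S | P) = min(a, b) on (0.89, 0.53) = 0.53

0.53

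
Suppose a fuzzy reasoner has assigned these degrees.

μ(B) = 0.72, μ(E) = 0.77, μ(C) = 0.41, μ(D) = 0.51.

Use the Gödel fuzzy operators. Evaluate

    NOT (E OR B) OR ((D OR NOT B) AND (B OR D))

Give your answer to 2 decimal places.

0.51

E OR B = max(a, b) on (0.77, 0.72) = 0.77
NOT (E OR B) = 1 − 0.77 = 0.23
NOT B = 1 − 0.72 = 0.28
D OR NOT B = max(a, b) on (0.51, 0.28) = 0.51
B OR D = max(a, b) on (0.72, 0.51) = 0.72
(D OR NOT B) AND (B OR D) = min(a, b) on (0.51, 0.72) = 0.51
NOT (E OR B) OR ((D OR NOT B) AND (B OR D)) = max(a, b) on (0.23, 0.51) = 0.51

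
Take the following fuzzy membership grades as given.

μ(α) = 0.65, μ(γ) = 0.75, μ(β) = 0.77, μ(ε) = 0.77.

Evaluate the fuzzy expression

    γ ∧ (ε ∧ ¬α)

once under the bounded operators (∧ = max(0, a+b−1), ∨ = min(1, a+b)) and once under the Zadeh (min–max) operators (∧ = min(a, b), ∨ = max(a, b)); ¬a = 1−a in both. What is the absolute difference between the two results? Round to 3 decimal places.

Under bounded:
  ¬α = 1 − 0.65 = 0.35
  ε ∧ ¬α = max(0, a+b−1) on (0.77, 0.35) = 0.12
  γ ∧ (ε ∧ ¬α) = max(0, a+b−1) on (0.75, 0.12) = 0.00
  → value = 0.0000
Under Zadeh (min–max):
  ¬α = 1 − 0.65 = 0.35
  ε ∧ ¬α = min(a, b) on (0.77, 0.35) = 0.35
  γ ∧ (ε ∧ ¬α) = min(a, b) on (0.75, 0.35) = 0.35
  → value = 0.3500
|0.0000 − 0.3500| = 0.350

0.350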